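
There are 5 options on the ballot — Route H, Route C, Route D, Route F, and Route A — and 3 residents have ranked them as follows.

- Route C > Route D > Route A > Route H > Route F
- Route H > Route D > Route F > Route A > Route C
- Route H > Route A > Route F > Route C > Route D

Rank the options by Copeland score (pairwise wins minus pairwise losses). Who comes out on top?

Route H

Pairwise results:
  Route H vs Route C: Route H wins 2–1.
  Route H vs Route D: Route H wins 2–1.
  Route H vs Route F: Route H wins 3–0.
  Route H vs Route A: Route H wins 2–1.
  Route C vs Route D: Route C wins 2–1.
  Route C vs Route F: Route F wins 2–1.
  Route C vs Route A: Route A wins 2–1.
  Route D vs Route F: Route D wins 2–1.
  Route D vs Route A: Route D wins 2–1.
  Route F vs Route A: Route A wins 2–1.
Copeland scores (wins − losses):
  Route H: 4 − 0 = 4
  Route C: 1 − 3 = -2
  Route D: 2 − 2 = 0
  Route F: 1 − 3 = -2
  Route A: 2 − 2 = 0
Route H has the best Copeland score.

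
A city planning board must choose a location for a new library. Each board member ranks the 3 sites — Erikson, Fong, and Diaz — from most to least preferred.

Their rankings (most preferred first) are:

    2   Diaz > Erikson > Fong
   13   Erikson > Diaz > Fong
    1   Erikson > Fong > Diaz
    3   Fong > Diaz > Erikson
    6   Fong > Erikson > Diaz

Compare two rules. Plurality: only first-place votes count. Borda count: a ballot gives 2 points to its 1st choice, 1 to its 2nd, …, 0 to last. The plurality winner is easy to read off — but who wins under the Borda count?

Erikson

Plurality first-place counts: Erikson 14, Fong 9, Diaz 2 → Erikson.
Borda totals: Erikson 36, Fong 19, Diaz 20 → Erikson.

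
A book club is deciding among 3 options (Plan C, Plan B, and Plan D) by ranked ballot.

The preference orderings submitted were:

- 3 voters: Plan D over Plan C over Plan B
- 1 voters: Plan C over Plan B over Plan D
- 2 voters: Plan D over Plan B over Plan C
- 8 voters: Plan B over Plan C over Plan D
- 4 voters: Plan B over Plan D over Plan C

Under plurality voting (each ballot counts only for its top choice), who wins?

Plan B

First-place vote totals:
  Plan C: 1
  Plan B: 12
  Plan D: 5
Plan B has the most first-place votes.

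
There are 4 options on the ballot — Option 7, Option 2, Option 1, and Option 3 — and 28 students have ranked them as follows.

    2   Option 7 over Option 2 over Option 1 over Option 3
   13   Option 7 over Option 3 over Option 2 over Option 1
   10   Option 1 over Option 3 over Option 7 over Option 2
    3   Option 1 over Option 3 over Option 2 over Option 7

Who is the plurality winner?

Option 7

First-place vote totals:
  Option 7: 15
  Option 2: 0
  Option 1: 13
  Option 3: 0
Option 7 has the most first-place votes.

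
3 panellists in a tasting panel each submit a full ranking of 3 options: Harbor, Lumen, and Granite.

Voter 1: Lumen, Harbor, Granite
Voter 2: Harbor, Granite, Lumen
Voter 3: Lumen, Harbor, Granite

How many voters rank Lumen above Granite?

2

Ballots ranking Lumen above Granite: 2.
Ballots ranking Granite above Lumen: 1.
So 2 of 3 voters prefer Lumen to Granite.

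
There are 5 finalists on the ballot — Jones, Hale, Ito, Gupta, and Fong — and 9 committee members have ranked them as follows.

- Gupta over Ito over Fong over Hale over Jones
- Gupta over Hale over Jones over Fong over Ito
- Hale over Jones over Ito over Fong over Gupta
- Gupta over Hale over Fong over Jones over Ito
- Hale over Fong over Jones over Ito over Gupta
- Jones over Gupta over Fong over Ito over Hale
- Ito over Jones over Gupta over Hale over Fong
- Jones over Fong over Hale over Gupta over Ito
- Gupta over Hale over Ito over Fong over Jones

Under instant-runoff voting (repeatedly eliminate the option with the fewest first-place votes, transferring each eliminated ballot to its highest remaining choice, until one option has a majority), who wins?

Round 1: Gupta 4, Jones 2, Hale 2, Ito 1, Fong 0. Fong has the fewest and is eliminated.
Round 2: Gupta 4, Jones 2, Hale 2, Ito 1. Ito has the fewest and is eliminated.
Round 3: Gupta 4, Jones 3, Hale 2. Hale has the fewest and is eliminated.
Round 4: Jones 5, Gupta 4. Jones has a majority.

Jones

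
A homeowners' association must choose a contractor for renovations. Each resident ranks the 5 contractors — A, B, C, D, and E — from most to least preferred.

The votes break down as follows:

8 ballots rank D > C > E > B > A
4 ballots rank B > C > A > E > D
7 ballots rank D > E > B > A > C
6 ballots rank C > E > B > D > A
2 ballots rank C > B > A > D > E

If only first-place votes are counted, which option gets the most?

D

First-place vote totals:
  A: 0
  B: 4
  C: 8
  D: 15
  E: 0
D has the most first-place votes.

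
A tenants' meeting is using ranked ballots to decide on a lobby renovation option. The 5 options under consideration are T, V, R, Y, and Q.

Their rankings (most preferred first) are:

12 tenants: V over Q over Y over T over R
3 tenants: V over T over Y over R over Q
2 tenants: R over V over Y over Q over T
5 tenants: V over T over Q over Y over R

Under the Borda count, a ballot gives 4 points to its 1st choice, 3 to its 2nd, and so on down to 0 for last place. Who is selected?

V

Borda scores:
  T: 12·1 + 3·3 + 2·0 + 5·3 = 36
  V: 12·4 + 3·4 + 2·3 + 5·4 = 86
  R: 12·0 + 3·1 + 2·4 + 5·0 = 11
  Y: 12·2 + 3·2 + 2·2 + 5·1 = 39
  Q: 12·3 + 3·0 + 2·1 + 5·2 = 48
V has the highest total.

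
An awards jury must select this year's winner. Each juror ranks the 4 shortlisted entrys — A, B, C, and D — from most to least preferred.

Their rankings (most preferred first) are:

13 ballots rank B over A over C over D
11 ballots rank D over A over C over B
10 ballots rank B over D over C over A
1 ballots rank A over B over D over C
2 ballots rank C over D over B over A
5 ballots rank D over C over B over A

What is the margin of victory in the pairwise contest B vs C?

Ballots ranking B above C: 13+10+1 = 24.
Ballots ranking C above B: 11+2+5 = 18.
B wins 24–18, a margin of 6.

6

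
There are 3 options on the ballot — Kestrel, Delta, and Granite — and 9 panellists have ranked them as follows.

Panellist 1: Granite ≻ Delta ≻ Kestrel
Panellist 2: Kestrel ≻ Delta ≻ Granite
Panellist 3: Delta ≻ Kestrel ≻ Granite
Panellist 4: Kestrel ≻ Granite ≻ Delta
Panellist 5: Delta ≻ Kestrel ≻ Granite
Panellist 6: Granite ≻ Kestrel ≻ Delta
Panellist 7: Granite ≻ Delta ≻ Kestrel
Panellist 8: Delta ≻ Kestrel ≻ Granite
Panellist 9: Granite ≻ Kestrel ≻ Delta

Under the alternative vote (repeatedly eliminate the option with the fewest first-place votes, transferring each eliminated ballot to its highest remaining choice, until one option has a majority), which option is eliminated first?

Round 1: Granite 4, Delta 3, Kestrel 2. Kestrel has the fewest and is eliminated.
Round 2: Granite 5, Delta 4. Granite has a majority.

Kestrel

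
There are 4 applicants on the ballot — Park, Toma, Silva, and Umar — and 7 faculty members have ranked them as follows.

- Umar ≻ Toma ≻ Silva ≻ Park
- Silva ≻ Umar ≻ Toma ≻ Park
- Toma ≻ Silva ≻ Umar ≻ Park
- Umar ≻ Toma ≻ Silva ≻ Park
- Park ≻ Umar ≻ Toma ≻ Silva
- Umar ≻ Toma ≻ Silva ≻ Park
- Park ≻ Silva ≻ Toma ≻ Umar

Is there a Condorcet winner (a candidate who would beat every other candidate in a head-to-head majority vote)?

Head-to-head results (7 voters total):
Park vs Toma: Toma wins 5–2.
Park vs Silva: Silva wins 5–2.
Park vs Umar: Umar wins 5–2.
Toma vs Silva: Toma wins 5–2.
Toma vs Umar: Umar wins 5–2.
Silva vs Umar: Umar wins 4–3.
Umar beats each rival — Park (5–2), Toma (5–2), Silva (4–3) — so Umar is the Condorcet winner.

Yes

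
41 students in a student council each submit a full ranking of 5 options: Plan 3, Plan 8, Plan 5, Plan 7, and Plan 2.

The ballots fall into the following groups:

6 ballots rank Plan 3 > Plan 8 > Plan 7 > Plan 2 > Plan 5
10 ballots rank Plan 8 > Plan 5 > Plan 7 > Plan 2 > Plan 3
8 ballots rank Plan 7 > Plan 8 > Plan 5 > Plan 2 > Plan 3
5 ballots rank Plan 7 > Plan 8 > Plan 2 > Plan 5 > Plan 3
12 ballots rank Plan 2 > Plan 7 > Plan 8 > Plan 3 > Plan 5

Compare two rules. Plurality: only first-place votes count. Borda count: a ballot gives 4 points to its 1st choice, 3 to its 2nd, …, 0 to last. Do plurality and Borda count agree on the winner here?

No

Plurality first-place counts: Plan 3 6, Plan 8 10, Plan 5 0, Plan 7 13, Plan 2 12 → Plan 7.
Borda totals: Plan 3 36, Plan 8 121, Plan 5 51, Plan 7 120, Plan 2 82 → Plan 8.
The two rules disagree: plurality picks Plan 7, Borda picks Plan 8.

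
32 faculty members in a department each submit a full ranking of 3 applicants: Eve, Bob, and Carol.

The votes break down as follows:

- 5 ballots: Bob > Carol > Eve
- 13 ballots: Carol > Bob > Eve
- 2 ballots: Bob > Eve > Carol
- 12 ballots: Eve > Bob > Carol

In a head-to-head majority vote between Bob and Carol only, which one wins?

Ballots ranking Bob above Carol: 5+2+12 = 19.
Ballots ranking Carol above Bob: 13.
Bob wins the head-to-head, 19–13.

Bob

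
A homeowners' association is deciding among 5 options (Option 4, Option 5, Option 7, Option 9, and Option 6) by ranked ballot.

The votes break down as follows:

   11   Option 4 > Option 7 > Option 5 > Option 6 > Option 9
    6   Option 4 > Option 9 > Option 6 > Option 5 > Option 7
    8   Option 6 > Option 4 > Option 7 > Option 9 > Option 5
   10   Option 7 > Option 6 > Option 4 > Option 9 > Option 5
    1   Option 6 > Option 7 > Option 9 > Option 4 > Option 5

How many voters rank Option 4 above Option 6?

17

Ballots ranking Option 4 above Option 6: 11+6 = 17.
Ballots ranking Option 6 above Option 4: 8+10+1 = 19.
So 17 of 36 voters prefer Option 4 to Option 6.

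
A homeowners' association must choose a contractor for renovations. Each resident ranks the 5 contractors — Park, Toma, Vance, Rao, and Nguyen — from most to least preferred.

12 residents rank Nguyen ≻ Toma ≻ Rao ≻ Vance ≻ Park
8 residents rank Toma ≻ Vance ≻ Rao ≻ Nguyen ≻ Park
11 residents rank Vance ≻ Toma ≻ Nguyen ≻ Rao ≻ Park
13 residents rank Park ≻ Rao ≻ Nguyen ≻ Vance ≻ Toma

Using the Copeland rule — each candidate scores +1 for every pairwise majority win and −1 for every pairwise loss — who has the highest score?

Pairwise results:
  Park vs Toma: Toma wins 31–13.
  Park vs Vance: Vance wins 31–13.
  Park vs Rao: Rao wins 31–13.
  Park vs Nguyen: Nguyen wins 31–13.
  Toma vs Vance: Vance wins 24–20.
  Toma vs Rao: Toma wins 31–13.
  Toma vs Nguyen: Nguyen wins 25–19.
  Vance vs Rao: Rao wins 25–19.
  Vance vs Nguyen: Nguyen wins 25–19.
  Rao vs Nguyen: Nguyen wins 23–21.
Copeland scores (wins − losses):
  Park: 0 − 4 = -4
  Toma: 2 − 2 = 0
  Vance: 2 − 2 = 0
  Rao: 2 − 2 = 0
  Nguyen: 4 − 0 = 4
Nguyen has the best Copeland score.

Nguyen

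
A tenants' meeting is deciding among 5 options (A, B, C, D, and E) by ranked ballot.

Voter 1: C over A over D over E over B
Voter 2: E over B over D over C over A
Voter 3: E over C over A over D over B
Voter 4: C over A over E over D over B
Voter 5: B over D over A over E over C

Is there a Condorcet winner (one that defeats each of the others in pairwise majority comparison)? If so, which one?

No Condorcet winner

Head-to-head results (5 voters total):
A vs B: A wins 3–2.
A vs C: C wins 4–1.
A vs D: A wins 3–2.
A vs E: A wins 3–2.
B vs C: C wins 3–2.
B vs D: D wins 3–2.
B vs E: E wins 4–1.
C vs D: C wins 3–2.
C vs E: E wins 3–2.
D vs E: E wins 3–2.
No candidate beats all others: A beats E beats C beats A, a majority cycle.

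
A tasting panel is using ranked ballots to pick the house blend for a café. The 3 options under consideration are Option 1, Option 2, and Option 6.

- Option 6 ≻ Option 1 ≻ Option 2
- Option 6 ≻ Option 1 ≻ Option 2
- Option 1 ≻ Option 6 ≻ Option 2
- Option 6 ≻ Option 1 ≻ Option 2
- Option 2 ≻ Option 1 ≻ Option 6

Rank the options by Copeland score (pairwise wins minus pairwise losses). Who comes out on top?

Option 6

Pairwise results:
  Option 1 vs Option 2: Option 1 wins 4–1.
  Option 1 vs Option 6: Option 6 wins 3–2.
  Option 2 vs Option 6: Option 6 wins 4–1.
Copeland scores (wins − losses):
  Option 1: 1 − 1 = 0
  Option 2: 0 − 2 = -2
  Option 6: 2 − 0 = 2
Option 6 has the best Copeland score.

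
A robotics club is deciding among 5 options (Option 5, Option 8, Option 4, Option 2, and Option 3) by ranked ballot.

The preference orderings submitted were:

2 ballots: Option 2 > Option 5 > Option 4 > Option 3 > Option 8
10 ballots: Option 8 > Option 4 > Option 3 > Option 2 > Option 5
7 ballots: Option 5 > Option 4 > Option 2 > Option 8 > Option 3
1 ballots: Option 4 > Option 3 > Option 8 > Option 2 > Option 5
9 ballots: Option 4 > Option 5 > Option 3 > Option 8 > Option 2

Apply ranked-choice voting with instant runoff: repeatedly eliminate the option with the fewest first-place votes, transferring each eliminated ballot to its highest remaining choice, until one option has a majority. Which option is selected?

Round 1: Option 8 10, Option 4 10, Option 5 7, Option 2 2, Option 3 0. Option 3 has the fewest and is eliminated.
Round 2: Option 8 10, Option 4 10, Option 5 7, Option 2 2. Option 2 has the fewest and is eliminated.
Round 3: Option 8 10, Option 4 10, Option 5 9. Option 5 has the fewest and is eliminated.
Round 4: Option 4 19, Option 8 10. Option 4 has a majority.

Option 4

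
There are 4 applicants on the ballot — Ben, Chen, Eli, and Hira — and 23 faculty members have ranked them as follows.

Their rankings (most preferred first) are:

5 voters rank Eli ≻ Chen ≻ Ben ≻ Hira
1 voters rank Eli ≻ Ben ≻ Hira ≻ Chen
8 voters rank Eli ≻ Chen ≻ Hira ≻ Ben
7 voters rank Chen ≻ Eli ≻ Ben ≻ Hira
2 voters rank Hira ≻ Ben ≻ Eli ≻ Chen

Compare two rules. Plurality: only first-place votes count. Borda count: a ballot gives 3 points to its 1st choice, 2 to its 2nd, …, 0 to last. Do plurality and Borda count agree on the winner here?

Plurality first-place counts: Ben 0, Chen 7, Eli 14, Hira 2 → Eli.
Borda totals: Ben 18, Chen 47, Eli 58, Hira 15 → Eli.
The two rules agree on Eli.

Yes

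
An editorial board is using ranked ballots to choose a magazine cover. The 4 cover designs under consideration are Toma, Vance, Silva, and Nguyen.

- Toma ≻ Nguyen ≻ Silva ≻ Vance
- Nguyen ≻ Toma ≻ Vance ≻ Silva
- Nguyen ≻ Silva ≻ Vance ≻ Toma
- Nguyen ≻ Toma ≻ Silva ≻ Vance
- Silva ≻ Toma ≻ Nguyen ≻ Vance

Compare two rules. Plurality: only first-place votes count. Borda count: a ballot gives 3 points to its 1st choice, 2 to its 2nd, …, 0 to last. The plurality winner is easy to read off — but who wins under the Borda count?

Plurality first-place counts: Toma 1, Vance 0, Silva 1, Nguyen 3 → Nguyen.
Borda totals: Toma 9, Vance 2, Silva 7, Nguyen 12 → Nguyen.

Nguyen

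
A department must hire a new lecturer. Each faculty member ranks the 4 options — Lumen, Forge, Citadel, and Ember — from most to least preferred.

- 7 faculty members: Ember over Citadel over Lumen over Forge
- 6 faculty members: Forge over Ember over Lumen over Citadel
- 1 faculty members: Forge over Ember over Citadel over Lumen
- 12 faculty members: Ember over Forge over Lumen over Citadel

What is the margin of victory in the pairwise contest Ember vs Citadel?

26

Ballots ranking Ember above Citadel: 7+6+1+12 = 26.
Ballots ranking Citadel above Ember: 0.
Ember wins 26–0, a margin of 26.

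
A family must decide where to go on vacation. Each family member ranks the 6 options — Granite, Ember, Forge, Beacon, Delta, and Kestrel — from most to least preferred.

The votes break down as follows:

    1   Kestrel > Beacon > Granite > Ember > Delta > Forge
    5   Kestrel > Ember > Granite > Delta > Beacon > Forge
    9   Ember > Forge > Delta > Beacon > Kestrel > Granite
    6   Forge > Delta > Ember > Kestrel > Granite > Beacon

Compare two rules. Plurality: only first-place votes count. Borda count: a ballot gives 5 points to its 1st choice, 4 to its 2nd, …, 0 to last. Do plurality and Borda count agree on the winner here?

Yes

Plurality first-place counts: Granite 0, Ember 9, Forge 6, Beacon 0, Delta 0, Kestrel 6 → Ember.
Borda totals: Granite 24, Ember 85, Forge 66, Beacon 27, Delta 62, Kestrel 51 → Ember.
The two rules agree on Ember.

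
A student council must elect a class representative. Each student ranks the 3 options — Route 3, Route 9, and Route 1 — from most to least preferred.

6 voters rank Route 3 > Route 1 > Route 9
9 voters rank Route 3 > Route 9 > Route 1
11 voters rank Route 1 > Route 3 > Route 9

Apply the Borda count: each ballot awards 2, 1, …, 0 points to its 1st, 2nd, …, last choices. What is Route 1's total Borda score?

Borda scores:
  Route 3: 6·2 + 9·2 + 11·1 = 41
  Route 9: 6·0 + 9·1 + 11·0 = 9
  Route 1: 6·1 + 9·0 + 11·2 = 28

28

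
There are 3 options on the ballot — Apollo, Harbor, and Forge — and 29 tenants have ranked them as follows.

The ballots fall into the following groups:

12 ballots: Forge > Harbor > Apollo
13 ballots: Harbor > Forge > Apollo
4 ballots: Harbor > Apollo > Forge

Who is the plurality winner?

Harbor

First-place vote totals:
  Apollo: 0
  Harbor: 17
  Forge: 12
Harbor has the most first-place votes.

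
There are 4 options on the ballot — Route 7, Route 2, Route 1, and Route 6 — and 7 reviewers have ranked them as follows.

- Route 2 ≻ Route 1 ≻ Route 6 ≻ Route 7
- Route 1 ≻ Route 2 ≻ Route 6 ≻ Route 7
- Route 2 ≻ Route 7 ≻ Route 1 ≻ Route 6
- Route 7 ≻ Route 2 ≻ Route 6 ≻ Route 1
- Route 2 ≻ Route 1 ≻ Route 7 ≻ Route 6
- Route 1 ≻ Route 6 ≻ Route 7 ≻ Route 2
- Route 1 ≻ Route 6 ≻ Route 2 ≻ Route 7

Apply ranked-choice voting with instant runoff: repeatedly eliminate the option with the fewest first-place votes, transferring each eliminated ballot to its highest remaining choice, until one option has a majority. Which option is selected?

Route 2

Round 1: Route 2 3, Route 1 3, Route 7 1, Route 6 0. Route 6 has the fewest and is eliminated.
Round 2: Route 2 3, Route 1 3, Route 7 1. Route 7 has the fewest and is eliminated.
Round 3: Route 2 4, Route 1 3. Route 2 has a majority.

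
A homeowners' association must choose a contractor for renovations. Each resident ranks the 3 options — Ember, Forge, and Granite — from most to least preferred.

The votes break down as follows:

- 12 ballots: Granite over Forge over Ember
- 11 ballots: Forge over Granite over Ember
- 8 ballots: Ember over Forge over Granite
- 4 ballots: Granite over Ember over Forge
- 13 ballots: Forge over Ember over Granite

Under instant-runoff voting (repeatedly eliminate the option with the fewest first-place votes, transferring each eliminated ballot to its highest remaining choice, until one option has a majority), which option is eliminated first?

Round 1: Forge 24, Granite 16, Ember 8. Ember has the fewest and is eliminated.
Round 2: Forge 32, Granite 16. Forge has a majority.

Ember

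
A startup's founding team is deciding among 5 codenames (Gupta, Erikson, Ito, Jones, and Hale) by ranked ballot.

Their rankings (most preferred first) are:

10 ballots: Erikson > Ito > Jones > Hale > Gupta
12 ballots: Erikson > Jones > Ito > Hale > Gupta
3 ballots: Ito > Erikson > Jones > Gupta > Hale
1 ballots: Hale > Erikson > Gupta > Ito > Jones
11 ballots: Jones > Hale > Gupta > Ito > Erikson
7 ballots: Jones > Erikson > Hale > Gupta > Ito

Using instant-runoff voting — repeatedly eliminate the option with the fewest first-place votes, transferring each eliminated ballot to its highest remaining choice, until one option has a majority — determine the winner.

Erikson

Round 1: Erikson 22, Jones 18, Ito 3, Hale 1, Gupta 0. Gupta has the fewest and is eliminated.
Round 2: Erikson 22, Jones 18, Ito 3, Hale 1. Hale has the fewest and is eliminated.
Round 3: Erikson 23, Jones 18, Ito 3. Erikson has a majority.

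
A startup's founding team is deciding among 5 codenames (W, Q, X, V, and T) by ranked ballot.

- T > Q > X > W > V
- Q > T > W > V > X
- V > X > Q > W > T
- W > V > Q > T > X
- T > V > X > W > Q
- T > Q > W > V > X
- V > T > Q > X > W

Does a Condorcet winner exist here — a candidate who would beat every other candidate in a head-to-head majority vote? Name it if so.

Head-to-head results (7 voters total):
W vs Q: Q wins 5–2.
W vs X: X wins 4–3.
W vs V: W wins 4–3.
W vs T: T wins 5–2.
Q vs X: Q wins 5–2.
Q vs V: V wins 4–3.
Q vs T: T wins 4–3.
X vs V: V wins 6–1.
X vs T: T wins 6–1.
V vs T: T wins 4–3.
T beats each rival — W (5–2), Q (4–3), X (6–1), V (4–3) — so T is the Condorcet winner.

T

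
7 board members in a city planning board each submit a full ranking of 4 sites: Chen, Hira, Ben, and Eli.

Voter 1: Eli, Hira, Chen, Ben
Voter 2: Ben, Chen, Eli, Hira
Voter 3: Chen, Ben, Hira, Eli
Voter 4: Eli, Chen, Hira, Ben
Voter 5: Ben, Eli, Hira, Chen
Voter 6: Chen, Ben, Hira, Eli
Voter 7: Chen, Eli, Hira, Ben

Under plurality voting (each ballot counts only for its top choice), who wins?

First-place vote totals:
  Chen: 3
  Hira: 0
  Ben: 2
  Eli: 2
Chen has the most first-place votes.

Chen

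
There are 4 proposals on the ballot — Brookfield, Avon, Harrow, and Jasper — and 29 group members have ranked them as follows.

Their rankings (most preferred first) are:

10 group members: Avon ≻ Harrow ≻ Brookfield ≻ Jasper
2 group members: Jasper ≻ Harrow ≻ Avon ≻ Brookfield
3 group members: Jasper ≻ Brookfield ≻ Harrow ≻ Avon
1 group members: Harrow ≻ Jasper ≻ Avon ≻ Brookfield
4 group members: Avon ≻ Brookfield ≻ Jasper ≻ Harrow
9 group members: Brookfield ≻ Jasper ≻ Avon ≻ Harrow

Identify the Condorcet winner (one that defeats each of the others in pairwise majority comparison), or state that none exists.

Head-to-head results (29 voters total):
Brookfield vs Avon: Avon wins 17–12.
Brookfield vs Harrow: Brookfield wins 16–13.
Brookfield vs Jasper: Brookfield wins 23–6.
Avon vs Harrow: Avon wins 23–6.
Avon vs Jasper: Jasper wins 15–14.
Harrow vs Jasper: Jasper wins 18–11.
No candidate beats all others: Brookfield beats Jasper beats Avon beats Brookfield, a majority cycle.

There is no Condorcet winner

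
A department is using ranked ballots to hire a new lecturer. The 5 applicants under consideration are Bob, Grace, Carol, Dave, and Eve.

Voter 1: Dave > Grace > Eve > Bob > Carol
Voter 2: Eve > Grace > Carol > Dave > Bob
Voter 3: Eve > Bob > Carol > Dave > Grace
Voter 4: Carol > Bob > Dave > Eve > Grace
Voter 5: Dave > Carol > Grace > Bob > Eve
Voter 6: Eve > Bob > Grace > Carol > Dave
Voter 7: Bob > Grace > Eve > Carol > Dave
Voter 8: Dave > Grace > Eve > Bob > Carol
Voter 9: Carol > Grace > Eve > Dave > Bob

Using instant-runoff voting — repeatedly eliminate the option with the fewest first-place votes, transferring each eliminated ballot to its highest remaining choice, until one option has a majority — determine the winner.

Round 1: Dave 3, Eve 3, Carol 2, Bob 1, Grace 0. Grace has the fewest and is eliminated.
Round 2: Dave 3, Eve 3, Carol 2, Bob 1. Bob has the fewest and is eliminated.
Round 3: Eve 4, Dave 3, Carol 2. Carol has the fewest and is eliminated.
Round 4: Eve 5, Dave 4. Eve has a majority.

Eve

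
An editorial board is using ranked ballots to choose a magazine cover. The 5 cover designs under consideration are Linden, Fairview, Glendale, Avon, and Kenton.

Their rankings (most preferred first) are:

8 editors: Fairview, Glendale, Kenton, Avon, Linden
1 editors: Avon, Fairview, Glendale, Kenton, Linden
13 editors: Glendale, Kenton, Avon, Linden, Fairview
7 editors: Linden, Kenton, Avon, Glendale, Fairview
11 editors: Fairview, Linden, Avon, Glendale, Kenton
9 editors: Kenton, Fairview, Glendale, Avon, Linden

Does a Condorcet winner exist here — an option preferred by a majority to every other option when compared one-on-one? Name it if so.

No Condorcet winner

Head-to-head results (49 voters total):
Linden vs Fairview: Fairview wins 29–20.
Linden vs Glendale: Glendale wins 31–18.
Linden vs Avon: Avon wins 31–18.
Linden vs Kenton: Kenton wins 31–18.
Fairview vs Glendale: Fairview wins 29–20.
Fairview vs Avon: Fairview wins 28–21.
Fairview vs Kenton: Kenton wins 29–20.
Glendale vs Avon: Glendale wins 30–19.
Glendale vs Kenton: Glendale wins 33–16.
Avon vs Kenton: Kenton wins 37–12.
No candidate beats all others: Fairview beats Glendale beats Kenton beats Fairview, a majority cycle.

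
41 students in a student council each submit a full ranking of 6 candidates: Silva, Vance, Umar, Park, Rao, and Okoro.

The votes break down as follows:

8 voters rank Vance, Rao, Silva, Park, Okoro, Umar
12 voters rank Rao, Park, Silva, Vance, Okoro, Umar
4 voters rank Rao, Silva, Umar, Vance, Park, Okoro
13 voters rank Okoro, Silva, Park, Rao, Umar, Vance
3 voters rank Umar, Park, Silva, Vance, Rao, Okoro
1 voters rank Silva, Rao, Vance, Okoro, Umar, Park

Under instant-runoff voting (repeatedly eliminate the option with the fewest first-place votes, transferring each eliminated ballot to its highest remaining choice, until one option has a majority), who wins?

Round 1: Rao 16, Okoro 13, Vance 8, Umar 3, Silva 1, Park 0. Park has the fewest and is eliminated.
Round 2: Rao 16, Okoro 13, Vance 8, Umar 3, Silva 1. Silva has the fewest and is eliminated.
Round 3: Rao 17, Okoro 13, Vance 8, Umar 3. Umar has the fewest and is eliminated.
Round 4: Rao 17, Okoro 13, Vance 11. Vance has the fewest and is eliminated.
Round 5: Rao 28, Okoro 13. Rao has a majority.

Rao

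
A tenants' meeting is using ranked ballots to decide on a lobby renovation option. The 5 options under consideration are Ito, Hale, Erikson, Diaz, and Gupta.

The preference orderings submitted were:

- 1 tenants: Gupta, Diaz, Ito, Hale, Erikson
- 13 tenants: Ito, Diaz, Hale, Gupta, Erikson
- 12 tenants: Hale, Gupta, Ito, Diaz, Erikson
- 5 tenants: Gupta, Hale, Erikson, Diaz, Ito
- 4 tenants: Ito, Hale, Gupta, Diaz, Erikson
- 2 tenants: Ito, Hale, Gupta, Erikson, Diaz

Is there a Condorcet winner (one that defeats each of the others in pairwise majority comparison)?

Head-to-head results (37 voters total):
Ito vs Hale: Ito wins 20–17.
Ito vs Erikson: Ito wins 32–5.
Ito vs Diaz: Ito wins 31–6.
Ito vs Gupta: Ito wins 19–18.
Hale vs Erikson: Hale wins 37–0.
Hale vs Diaz: Hale wins 23–14.
Hale vs Gupta: Hale wins 31–6.
Erikson vs Diaz: Diaz wins 30–7.
Erikson vs Gupta: Gupta wins 37–0.
Diaz vs Gupta: Gupta wins 24–13.
Ito beats each rival — Hale (20–17), Erikson (32–5), Diaz (31–6), Gupta (19–18) — so Ito is the Condorcet winner.

Yes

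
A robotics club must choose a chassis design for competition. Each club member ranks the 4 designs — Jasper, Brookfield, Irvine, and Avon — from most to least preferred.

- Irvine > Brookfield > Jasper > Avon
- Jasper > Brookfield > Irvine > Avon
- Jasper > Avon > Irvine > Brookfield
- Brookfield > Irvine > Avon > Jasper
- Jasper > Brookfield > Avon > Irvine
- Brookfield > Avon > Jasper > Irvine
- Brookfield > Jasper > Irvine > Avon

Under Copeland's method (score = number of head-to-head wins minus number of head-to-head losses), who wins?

Brookfield

Pairwise results:
  Jasper vs Brookfield: Brookfield wins 4–3.
  Jasper vs Irvine: Jasper wins 5–2.
  Jasper vs Avon: Jasper wins 5–2.
  Brookfield vs Irvine: Brookfield wins 5–2.
  Brookfield vs Avon: Brookfield wins 6–1.
  Irvine vs Avon: Irvine wins 4–3.
Copeland scores (wins − losses):
  Jasper: 2 − 1 = 1
  Brookfield: 3 − 0 = 3
  Irvine: 1 − 2 = -1
  Avon: 0 − 3 = -3
Brookfield has the best Copeland score.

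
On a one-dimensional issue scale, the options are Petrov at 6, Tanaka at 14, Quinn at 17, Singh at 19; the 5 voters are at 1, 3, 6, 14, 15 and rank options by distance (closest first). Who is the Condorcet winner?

Petrov

With single-peaked preferences on a line, the Condorcet winner is the candidate closest to the median voter.
The median voter (position 6) is closest to Petrov at 6.
Check: Petrov vs Singh — voters closer to Petrov: 3 of 5.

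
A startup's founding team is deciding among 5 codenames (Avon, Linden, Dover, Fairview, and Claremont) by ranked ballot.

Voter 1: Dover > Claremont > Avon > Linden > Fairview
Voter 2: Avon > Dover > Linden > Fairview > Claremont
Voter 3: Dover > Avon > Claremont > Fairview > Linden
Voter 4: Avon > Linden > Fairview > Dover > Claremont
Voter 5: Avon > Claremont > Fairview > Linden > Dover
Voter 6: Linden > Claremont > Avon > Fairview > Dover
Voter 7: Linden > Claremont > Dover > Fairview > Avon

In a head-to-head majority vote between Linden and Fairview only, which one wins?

Ballots ranking Linden above Fairview: 5.
Ballots ranking Fairview above Linden: 2.
Linden wins the head-to-head, 5–2.

Linden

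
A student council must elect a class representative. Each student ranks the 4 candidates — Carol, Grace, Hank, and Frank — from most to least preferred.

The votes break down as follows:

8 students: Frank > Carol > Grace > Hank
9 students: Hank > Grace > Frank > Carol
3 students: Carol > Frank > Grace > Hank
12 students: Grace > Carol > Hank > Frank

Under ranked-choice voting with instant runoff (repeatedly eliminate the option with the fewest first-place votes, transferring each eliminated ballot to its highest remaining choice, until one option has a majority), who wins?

Round 1: Grace 12, Hank 9, Frank 8, Carol 3. Carol has the fewest and is eliminated.
Round 2: Grace 12, Frank 11, Hank 9. Hank has the fewest and is eliminated.
Round 3: Grace 21, Frank 11. Grace has a majority.

Grace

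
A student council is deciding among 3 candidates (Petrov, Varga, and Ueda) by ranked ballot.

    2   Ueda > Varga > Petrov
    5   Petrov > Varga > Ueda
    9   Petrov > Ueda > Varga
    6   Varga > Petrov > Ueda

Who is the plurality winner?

Petrov

First-place vote totals:
  Petrov: 14
  Varga: 6
  Ueda: 2
Petrov has the most first-place votes.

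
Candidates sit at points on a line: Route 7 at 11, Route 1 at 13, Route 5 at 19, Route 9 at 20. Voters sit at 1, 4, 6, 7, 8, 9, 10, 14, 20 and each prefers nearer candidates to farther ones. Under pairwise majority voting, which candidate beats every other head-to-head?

With single-peaked preferences on a line, the Condorcet winner is the candidate closest to the median voter.
The median voter (position 8) is closest to Route 7 at 11.
Check: Route 7 vs Route 9 — voters closer to Route 7: 8 of 9.

Route 7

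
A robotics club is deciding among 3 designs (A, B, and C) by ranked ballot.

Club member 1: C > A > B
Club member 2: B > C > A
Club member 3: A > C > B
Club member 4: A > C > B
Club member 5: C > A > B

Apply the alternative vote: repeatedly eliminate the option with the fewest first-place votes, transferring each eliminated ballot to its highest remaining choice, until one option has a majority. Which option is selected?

C

Round 1: A 2, C 2, B 1. B has the fewest and is eliminated.
Round 2: C 3, A 2. C has a majority.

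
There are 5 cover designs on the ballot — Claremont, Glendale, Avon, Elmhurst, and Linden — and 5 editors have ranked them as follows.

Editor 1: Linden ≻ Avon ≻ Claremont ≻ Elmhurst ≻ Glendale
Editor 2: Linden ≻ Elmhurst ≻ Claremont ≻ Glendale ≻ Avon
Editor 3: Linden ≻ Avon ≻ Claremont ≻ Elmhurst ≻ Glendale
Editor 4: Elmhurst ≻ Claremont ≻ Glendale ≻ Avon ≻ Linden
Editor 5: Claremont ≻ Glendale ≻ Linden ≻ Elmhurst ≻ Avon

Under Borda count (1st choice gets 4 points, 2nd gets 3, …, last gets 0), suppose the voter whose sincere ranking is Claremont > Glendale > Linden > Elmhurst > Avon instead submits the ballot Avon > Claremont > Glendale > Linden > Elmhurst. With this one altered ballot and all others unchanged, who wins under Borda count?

Borda totals with the altered ballot: Claremont 12, Glendale 5, Avon 11, Elmhurst 9, Linden 13.
The winner is unchanged: still Linden.

Linden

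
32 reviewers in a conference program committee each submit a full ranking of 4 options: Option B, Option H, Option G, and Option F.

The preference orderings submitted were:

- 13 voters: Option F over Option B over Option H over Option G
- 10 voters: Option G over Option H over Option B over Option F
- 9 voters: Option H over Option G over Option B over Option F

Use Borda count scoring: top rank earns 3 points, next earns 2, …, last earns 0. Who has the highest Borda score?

Borda scores:
  Option B: 13·2 + 10·1 + 9·1 = 45
  Option H: 13·1 + 10·2 + 9·3 = 60
  Option G: 13·0 + 10·3 + 9·2 = 48
  Option F: 13·3 + 10·0 + 9·0 = 39
Option H has the highest total.

Option H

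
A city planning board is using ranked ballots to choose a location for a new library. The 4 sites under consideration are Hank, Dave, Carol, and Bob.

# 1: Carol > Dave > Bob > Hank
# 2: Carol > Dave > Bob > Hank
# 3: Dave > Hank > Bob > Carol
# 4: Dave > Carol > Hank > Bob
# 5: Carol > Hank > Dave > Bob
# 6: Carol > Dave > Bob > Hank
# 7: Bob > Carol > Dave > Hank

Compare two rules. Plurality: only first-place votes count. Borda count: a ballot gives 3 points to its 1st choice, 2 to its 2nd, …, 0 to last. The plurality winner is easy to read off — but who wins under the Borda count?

Plurality first-place counts: Hank 0, Dave 2, Carol 4, Bob 1 → Carol.
Borda totals: Hank 5, Dave 14, Carol 16, Bob 7 → Carol.

Carol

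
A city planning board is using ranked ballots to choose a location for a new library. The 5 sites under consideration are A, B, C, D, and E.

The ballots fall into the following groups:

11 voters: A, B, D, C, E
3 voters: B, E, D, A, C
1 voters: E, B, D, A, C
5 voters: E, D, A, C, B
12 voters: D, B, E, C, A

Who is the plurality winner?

D

First-place vote totals:
  A: 11
  B: 3
  C: 0
  D: 12
  E: 6
D has the most first-place votes.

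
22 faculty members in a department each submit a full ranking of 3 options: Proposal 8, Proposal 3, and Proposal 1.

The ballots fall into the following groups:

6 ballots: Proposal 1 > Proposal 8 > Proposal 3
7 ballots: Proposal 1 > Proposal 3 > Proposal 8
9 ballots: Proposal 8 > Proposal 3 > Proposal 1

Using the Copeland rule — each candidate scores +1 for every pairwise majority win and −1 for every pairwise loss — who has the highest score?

Pairwise results:
  Proposal 8 vs Proposal 3: Proposal 8 wins 15–7.
  Proposal 8 vs Proposal 1: Proposal 1 wins 13–9.
  Proposal 3 vs Proposal 1: Proposal 1 wins 13–9.
Copeland scores (wins − losses):
  Proposal 8: 1 − 1 = 0
  Proposal 3: 0 − 2 = -2
  Proposal 1: 2 − 0 = 2
Proposal 1 has the best Copeland score.

Proposal 1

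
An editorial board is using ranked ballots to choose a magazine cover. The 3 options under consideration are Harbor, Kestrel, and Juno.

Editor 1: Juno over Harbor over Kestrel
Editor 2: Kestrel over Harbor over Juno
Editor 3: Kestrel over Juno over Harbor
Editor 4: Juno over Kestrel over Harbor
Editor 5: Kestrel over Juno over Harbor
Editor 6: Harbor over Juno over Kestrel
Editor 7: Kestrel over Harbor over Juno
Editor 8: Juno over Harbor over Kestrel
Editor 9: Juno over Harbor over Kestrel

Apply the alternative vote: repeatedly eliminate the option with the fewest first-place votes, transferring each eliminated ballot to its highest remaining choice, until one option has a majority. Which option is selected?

Round 1: Kestrel 4, Juno 4, Harbor 1. Harbor has the fewest and is eliminated.
Round 2: Juno 5, Kestrel 4. Juno has a majority.

Juno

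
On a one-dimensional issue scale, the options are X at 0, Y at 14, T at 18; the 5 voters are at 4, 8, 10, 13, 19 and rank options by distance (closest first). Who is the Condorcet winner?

Y

With single-peaked preferences on a line, the Condorcet winner is the candidate closest to the median voter.
The median voter (position 10) is closest to Y at 14.
Check: Y vs X — voters closer to Y: 4 of 5.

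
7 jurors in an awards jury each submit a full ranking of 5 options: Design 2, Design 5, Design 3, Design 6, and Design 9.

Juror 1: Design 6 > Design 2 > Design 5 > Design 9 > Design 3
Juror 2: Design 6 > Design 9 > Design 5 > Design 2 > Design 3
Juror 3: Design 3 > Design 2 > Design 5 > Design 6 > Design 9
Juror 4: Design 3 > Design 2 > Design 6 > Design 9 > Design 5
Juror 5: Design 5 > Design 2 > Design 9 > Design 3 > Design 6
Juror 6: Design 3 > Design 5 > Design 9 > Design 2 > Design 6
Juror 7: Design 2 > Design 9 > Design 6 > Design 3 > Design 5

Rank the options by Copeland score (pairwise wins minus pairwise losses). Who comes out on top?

Design 2

Pairwise results:
  Design 2 vs Design 5: Design 2 wins 4–3.
  Design 2 vs Design 3: Design 2 wins 4–3.
  Design 2 vs Design 6: Design 2 wins 5–2.
  Design 2 vs Design 9: Design 2 wins 5–2.
  Design 5 vs Design 3: Design 3 wins 4–3.
  Design 5 vs Design 6: Design 6 wins 4–3.
  Design 5 vs Design 9: Design 5 wins 4–3.
  Design 3 vs Design 6: Design 3 wins 4–3.
  Design 3 vs Design 9: Design 9 wins 4–3.
  Design 6 vs Design 9: Design 6 wins 4–3.
Copeland scores (wins − losses):
  Design 2: 4 − 0 = 4
  Design 5: 1 − 3 = -2
  Design 3: 2 − 2 = 0
  Design 6: 2 − 2 = 0
  Design 9: 1 − 3 = -2
Design 2 has the best Copeland score.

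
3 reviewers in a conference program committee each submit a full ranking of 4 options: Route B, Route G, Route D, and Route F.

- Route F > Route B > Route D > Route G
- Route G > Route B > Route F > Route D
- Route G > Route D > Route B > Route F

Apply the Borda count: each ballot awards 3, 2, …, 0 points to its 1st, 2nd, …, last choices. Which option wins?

Borda scores:
  Route B: 2 + 2 + 1 = 5
  Route G: 0 + 3 + 3 = 6
  Route D: 1 + 0 + 2 = 3
  Route F: 3 + 1 + 0 = 4
Route G has the highest total.

Route G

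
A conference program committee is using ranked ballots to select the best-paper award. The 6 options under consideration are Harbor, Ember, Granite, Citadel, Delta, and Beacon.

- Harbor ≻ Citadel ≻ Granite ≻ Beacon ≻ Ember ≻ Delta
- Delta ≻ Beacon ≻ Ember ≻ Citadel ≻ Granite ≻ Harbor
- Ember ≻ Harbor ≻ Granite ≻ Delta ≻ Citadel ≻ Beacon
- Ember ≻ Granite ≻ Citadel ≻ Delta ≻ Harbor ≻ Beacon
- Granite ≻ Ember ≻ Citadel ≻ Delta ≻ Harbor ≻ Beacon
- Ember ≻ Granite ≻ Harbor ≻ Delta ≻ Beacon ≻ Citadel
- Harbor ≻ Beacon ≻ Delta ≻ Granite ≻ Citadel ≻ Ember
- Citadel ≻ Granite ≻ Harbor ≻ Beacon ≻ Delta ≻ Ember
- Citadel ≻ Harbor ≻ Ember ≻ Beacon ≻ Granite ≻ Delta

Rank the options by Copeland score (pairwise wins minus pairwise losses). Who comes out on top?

Ember

Pairwise results:
  Harbor vs Ember: Ember wins 5–4.
  Harbor vs Granite: Granite wins 5–4.
  Harbor vs Citadel: Citadel wins 5–4.
  Harbor vs Delta: Harbor wins 6–3.
  Harbor vs Beacon: Harbor wins 8–1.
  Ember vs Granite: Ember wins 5–4.
  Ember vs Citadel: Ember wins 5–4.
  Ember vs Delta: Ember wins 6–3.
  Ember vs Beacon: Ember wins 5–4.
  Granite vs Citadel: Granite wins 5–4.
  Granite vs Delta: Granite wins 7–2.
  Granite vs Beacon: Granite wins 6–3.
  Citadel vs Delta: Citadel wins 5–4.
  Citadel vs Beacon: Citadel wins 6–3.
  Delta vs Beacon: Delta wins 5–4.
Copeland scores (wins − losses):
  Harbor: 2 − 3 = -1
  Ember: 5 − 0 = 5
  Granite: 4 − 1 = 3
  Citadel: 3 − 2 = 1
  Delta: 1 − 4 = -3
  Beacon: 0 − 5 = -5
Ember has the best Copeland score.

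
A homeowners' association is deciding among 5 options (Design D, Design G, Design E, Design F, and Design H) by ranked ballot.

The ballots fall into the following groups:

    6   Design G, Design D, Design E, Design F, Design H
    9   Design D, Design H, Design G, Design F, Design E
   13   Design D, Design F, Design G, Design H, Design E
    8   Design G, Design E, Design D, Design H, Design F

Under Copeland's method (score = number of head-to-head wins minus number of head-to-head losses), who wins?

Design D

Pairwise results:
  Design D vs Design G: Design D wins 22–14.
  Design D vs Design E: Design D wins 28–8.
  Design D vs Design F: Design D wins 36–0.
  Design D vs Design H: Design D wins 36–0.
  Design G vs Design E: Design G wins 36–0.
  Design G vs Design F: Design G wins 23–13.
  Design G vs Design H: Design G wins 27–9.
  Design E vs Design F: Design F wins 22–14.
  Design E vs Design H: Design H wins 22–14.
  Design F vs Design H: Design F wins 19–17.
Copeland scores (wins − losses):
  Design D: 4 − 0 = 4
  Design G: 3 − 1 = 2
  Design E: 0 − 4 = -4
  Design F: 2 − 2 = 0
  Design H: 1 − 3 = -2
Design D has the best Copeland score.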